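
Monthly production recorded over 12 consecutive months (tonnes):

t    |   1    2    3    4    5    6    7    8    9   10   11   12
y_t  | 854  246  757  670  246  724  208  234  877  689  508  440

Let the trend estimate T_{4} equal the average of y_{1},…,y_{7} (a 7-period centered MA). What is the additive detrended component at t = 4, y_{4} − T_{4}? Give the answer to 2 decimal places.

140.71

Trend T_4 = (854 + 246 + 757 + 670 + 246 + 724 + 208) / 7 = 3705/7 = 529.2857
Detrended value: 670 − 529.2857 = 140.71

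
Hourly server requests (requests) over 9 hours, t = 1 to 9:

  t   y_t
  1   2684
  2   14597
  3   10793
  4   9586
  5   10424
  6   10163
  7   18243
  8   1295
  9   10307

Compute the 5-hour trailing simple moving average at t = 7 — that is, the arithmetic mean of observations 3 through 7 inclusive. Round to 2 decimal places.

11841.80

Sum of periods 3–7: 10793 + 9586 + 10424 + 10163 + 18243 = 59209
Divide by 5: 59209 / 5 = 11841.80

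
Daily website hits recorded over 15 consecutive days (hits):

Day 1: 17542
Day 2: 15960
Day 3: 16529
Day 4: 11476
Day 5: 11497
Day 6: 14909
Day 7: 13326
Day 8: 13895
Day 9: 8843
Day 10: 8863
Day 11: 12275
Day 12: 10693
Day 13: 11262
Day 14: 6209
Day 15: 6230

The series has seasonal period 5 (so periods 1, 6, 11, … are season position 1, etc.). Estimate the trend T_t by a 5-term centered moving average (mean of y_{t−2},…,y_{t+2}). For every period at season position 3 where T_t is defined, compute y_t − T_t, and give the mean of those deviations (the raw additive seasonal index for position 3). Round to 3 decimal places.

Season position 3 occurs at t = 3, 8, 13 (where T_t is defined).
t=3: T_3 = 14600.80000; y_3 − T_3 = 16529 − 14600.80000 = 1928.20000
t=8: T_8 = 11967.20000; y_8 − T_8 = 13895 − 11967.20000 = 1927.80000
t=13: T_13 = 9333.80000; y_13 − T_13 = 11262 − 9333.80000 = 1928.20000
Mean deviation: (1928.20000 + 1927.80000 + 1928.20000) / 3 = 1928.067

1928.067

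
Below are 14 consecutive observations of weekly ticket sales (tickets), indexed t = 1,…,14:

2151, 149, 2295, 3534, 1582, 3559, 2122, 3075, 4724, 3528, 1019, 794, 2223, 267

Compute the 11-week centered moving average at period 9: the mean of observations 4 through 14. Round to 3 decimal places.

2402.455

Sum of periods 4–14: 3534 + 1582 + 3559 + 2122 + 3075 + 4724 + 3528 + 1019 + 794 + 2223 + 267 = 26427
Divide by 11: 26427 / 11 = 2402.455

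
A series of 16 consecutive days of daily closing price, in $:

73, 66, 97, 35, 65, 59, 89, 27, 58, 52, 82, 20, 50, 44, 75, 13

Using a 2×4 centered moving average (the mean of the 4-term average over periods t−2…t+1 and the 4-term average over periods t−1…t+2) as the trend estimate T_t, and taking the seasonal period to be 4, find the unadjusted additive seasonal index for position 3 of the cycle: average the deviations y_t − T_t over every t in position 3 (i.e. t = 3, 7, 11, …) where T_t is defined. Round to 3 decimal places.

Season position 3 occurs at t = 3, 7, 11 (where T_t is defined).
t=3: T_3 = 66.75000; y_3 − T_3 = 97 − 66.75000 = 30.25000
t=7: T_7 = 59.12500; y_7 − T_7 = 89 − 59.12500 = 29.87500
t=11: T_11 = 52.00000; y_11 − T_11 = 82 − 52.00000 = 30.00000
Mean deviation: (30.25000 + 29.87500 + 30.00000) / 3 = 30.042

30.042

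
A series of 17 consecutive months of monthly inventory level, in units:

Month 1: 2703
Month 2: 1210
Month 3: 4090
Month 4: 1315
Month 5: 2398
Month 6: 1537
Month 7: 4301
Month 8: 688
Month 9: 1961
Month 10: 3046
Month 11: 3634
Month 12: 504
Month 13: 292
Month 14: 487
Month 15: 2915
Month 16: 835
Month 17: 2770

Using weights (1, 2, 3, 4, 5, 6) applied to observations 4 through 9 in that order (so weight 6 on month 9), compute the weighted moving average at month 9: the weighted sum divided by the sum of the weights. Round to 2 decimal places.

Weighted sum: 1·1315 + 2·2398 + 3·1537 + 4·4301 + 5·688 + 6·1961 = 1315 + 4796 + 4611 + 17204 + 3440 + 11766 = 43132
Weight total: 1 + 2 + 3 + 4 + 5 + 6 = 21
WMA = 43132 / 21 = 2053.90

2053.90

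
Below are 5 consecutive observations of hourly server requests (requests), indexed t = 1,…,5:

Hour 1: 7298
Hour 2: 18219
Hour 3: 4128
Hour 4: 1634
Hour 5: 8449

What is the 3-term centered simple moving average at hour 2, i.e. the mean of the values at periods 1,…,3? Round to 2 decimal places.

Sum of periods 1–3: 7298 + 18219 + 4128 = 29645
Divide by 3: 29645 / 3 = 9881.67

9881.67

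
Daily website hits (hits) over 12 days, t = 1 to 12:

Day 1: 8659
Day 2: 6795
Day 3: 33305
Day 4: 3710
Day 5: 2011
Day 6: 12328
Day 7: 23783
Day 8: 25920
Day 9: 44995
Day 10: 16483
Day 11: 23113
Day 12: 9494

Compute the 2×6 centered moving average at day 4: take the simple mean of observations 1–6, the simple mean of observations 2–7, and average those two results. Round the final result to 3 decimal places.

12395.000

Sum over 1–6: 8659 + 6795 + 33305 + 3710 + 2011 + 12328 = 66808
Sum over 2–7: 6795 + 33305 + 3710 + 2011 + 12328 + 23783 = 81932
CMA at t=4 = (66808 + 81932) / (2·6) = 148740 / 12 = 12395.000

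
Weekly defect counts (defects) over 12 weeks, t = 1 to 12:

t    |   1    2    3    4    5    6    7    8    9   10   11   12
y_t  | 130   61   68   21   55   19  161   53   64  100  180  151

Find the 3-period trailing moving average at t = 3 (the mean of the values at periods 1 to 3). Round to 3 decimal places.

Sum of periods 1–3: 130 + 61 + 68 = 259
Divide by 3: 259 / 3 = 86.333

86.333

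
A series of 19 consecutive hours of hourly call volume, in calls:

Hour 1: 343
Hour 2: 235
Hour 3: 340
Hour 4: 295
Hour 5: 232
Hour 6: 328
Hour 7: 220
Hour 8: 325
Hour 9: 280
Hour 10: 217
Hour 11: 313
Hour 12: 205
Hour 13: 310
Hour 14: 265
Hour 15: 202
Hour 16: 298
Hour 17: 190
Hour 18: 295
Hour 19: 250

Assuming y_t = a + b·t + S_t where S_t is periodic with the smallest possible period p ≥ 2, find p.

5

First differences y_{t+1} − y_t: -108, 105, -45, -63, 96, -108, 105, -45, -63, 96, -108, 105, …
The difference pattern repeats every 5 terms and not for any smaller step, so p = 5.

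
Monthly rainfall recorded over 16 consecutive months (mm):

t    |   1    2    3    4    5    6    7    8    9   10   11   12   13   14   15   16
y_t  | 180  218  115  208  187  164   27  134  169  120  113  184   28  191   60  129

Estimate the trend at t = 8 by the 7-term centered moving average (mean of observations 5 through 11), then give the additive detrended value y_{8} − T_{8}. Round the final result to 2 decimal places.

3.43

Trend T_8 = (187 + 164 + 27 + 134 + 169 + 120 + 113) / 7 = 914/7 = 130.5714
Detrended value: 134 − 130.5714 = 3.43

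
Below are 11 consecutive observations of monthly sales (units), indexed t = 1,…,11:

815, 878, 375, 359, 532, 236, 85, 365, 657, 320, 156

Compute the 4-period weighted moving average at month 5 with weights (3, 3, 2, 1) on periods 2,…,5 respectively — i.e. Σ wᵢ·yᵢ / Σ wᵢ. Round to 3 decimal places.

Weighted sum: 3·878 + 3·375 + 2·359 + 1·532 = 2634 + 1125 + 718 + 532 = 5009
Weight total: 3 + 3 + 2 + 1 = 9
WMA = 5009 / 9 = 556.556

556.556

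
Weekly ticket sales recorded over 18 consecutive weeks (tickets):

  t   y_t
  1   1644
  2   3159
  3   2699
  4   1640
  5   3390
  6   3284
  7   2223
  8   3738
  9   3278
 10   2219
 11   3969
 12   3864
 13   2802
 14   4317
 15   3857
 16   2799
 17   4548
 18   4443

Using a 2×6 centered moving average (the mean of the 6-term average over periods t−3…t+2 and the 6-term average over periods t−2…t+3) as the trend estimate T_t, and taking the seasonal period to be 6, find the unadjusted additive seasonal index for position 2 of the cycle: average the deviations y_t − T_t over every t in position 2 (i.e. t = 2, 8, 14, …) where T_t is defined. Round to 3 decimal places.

Season position 2 occurs at t = 8, 14 (where T_t is defined).
t=8: T_8 = 3070.25000; y_8 − T_8 = 3738 − 3070.25000 = 667.75000
t=14: T_14 = 3649.58333; y_14 − T_14 = 4317 − 3649.58333 = 667.41667
Mean deviation: (667.75000 + 667.41667) / 2 = 667.583

667.583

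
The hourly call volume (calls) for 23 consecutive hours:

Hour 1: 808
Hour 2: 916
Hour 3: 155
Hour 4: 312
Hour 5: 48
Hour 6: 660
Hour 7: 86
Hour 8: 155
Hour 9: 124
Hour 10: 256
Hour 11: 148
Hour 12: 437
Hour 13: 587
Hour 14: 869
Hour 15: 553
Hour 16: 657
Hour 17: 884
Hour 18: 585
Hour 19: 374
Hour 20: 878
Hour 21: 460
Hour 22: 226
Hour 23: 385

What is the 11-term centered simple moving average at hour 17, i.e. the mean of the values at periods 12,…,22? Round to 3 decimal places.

Sum of periods 12–22: 437 + 587 + 869 + 553 + 657 + 884 + 585 + 374 + 878 + 460 + 226 = 6510
Divide by 11: 6510 / 11 = 591.818

591.818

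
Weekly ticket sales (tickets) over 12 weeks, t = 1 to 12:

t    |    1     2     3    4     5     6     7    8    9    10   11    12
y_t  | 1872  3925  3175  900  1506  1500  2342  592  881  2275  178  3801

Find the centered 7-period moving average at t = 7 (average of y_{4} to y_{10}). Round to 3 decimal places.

Sum of periods 4–10: 900 + 1506 + 1500 + 2342 + 592 + 881 + 2275 = 9996
Divide by 7: 9996 / 7 = 1428.000

1428.000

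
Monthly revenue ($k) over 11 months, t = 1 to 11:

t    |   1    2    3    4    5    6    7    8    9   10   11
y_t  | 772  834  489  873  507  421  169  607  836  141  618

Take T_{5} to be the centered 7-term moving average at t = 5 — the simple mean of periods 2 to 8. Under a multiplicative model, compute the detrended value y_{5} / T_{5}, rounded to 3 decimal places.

0.910

Trend T_5 = (834 + 489 + 873 + 507 + 421 + 169 + 607) / 7 = 3900/7 = 557.14286
Ratio to trend: 507 / 557.14286 = 0.910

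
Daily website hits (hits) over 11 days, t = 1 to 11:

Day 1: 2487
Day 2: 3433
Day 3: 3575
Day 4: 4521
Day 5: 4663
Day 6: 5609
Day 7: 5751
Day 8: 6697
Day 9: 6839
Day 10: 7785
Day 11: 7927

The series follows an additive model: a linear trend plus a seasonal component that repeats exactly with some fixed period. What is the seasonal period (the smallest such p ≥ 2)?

2

First differences y_{t+1} − y_t: 946, 142, 946, 142, 946, 142, …
The difference pattern repeats every 2 terms and not for any smaller step, so p = 2.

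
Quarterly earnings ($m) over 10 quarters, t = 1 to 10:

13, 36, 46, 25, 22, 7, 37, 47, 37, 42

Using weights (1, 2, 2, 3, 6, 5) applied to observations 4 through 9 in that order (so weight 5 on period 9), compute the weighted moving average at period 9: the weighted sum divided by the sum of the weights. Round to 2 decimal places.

Weighted sum: 1·25 + 2·22 + 2·7 + 3·37 + 6·47 + 5·37 = 25 + 44 + 14 + 111 + 282 + 185 = 661
Weight total: 1 + 2 + 2 + 3 + 6 + 5 = 19
WMA = 661 / 19 = 34.79

34.79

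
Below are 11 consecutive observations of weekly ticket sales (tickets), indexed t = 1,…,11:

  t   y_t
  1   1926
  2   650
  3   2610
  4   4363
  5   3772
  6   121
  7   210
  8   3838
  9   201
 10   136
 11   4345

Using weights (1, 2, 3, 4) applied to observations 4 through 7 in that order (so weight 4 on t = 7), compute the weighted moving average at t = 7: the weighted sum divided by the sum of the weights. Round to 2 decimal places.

1311.00

Weighted sum: 1·4363 + 2·3772 + 3·121 + 4·210 = 4363 + 7544 + 363 + 840 = 13110
Weight total: 1 + 2 + 3 + 4 = 10
WMA = 13110 / 10 = 1311.00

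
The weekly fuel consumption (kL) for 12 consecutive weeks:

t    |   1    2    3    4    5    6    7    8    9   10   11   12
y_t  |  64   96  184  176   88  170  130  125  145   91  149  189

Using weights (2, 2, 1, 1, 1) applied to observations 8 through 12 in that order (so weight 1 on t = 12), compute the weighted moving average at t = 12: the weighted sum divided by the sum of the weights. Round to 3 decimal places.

Weighted sum: 2·125 + 2·145 + 1·91 + 1·149 + 1·189 = 250 + 290 + 91 + 149 + 189 = 969
Weight total: 2 + 2 + 1 + 1 + 1 = 7
WMA = 969 / 7 = 138.429

138.429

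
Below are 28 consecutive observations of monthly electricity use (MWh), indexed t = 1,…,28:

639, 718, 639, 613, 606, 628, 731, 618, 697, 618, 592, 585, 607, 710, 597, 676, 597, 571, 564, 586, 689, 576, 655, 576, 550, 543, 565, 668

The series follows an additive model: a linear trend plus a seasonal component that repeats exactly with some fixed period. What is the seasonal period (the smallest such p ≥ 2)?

First differences y_{t+1} − y_t: 79, -79, -26, -7, 22, 103, -113, 79, -79, -26, -7, 22, 103, -113, 79, -79, …
The difference pattern repeats every 7 terms and not for any smaller step, so p = 7.

7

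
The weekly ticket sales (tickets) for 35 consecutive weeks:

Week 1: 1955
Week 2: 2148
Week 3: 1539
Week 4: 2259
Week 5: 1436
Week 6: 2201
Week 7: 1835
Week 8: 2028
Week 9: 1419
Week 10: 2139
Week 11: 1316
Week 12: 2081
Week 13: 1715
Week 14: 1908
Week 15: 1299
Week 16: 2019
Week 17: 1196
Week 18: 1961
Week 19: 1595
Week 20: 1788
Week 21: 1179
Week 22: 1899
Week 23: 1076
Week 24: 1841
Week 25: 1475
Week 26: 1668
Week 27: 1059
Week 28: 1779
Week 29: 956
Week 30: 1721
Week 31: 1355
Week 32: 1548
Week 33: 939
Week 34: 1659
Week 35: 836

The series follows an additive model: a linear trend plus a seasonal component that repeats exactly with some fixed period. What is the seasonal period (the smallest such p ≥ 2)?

6

First differences y_{t+1} − y_t: 193, -609, 720, -823, 765, -366, 193, -609, 720, -823, 765, -366, 193, -609, …
The difference pattern repeats every 6 terms and not for any smaller step, so p = 6.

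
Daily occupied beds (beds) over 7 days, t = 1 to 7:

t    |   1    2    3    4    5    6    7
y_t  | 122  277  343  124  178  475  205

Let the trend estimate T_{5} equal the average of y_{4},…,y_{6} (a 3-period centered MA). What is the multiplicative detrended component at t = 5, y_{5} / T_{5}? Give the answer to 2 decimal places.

Trend T_5 = (124 + 178 + 475) / 3 = 777/3 = 259.0000
Ratio to trend: 178 / 259.0000 = 0.69

0.69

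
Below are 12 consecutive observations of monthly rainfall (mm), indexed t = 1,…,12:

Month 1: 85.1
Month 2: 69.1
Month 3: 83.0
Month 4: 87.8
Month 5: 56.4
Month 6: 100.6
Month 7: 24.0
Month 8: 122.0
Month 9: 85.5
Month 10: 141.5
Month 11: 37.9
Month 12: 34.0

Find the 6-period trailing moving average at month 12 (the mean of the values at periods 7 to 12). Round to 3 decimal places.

74.150

Sum of periods 7–12: 24.0 + 122.0 + 85.5 + 141.5 + 37.9 + 34.0 = 444.9
Divide by 6: 444.9 / 6 = 74.150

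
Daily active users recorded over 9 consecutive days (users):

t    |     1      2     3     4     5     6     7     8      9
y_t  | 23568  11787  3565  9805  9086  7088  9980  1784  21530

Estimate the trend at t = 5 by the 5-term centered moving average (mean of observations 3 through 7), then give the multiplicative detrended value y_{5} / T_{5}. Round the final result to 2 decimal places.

Trend T_5 = (3565 + 9805 + 9086 + 7088 + 9980) / 5 = 39524/5 = 7904.8000
Ratio to trend: 9086 / 7904.8000 = 1.15

1.15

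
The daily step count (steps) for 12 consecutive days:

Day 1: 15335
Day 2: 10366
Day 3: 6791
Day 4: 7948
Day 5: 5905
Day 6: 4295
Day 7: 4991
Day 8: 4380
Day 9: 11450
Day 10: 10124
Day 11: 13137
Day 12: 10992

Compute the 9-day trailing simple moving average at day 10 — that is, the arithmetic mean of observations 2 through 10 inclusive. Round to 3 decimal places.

7361.111

Sum of periods 2–10: 10366 + 6791 + 7948 + 5905 + 4295 + 4991 + 4380 + 11450 + 10124 = 66250
Divide by 9: 66250 / 9 = 7361.111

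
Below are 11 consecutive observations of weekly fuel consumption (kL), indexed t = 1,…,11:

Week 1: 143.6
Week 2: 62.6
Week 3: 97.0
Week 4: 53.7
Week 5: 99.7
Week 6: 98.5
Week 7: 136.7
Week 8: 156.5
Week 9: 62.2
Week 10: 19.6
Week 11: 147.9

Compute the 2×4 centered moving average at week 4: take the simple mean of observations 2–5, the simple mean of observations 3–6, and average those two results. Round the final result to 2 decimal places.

Sum over 2–5: 62.6 + 97.0 + 53.7 + 99.7 = 313.0
Sum over 3–6: 97.0 + 53.7 + 99.7 + 98.5 = 348.9
CMA at t=4 = (313.0 + 348.9) / (2·4) = 661.9 / 8 = 82.74

82.74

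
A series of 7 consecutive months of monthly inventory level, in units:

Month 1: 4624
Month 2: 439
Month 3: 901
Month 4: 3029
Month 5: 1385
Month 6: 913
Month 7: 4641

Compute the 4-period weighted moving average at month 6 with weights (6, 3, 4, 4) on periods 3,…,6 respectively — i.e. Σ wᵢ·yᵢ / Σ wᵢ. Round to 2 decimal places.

1393.24

Weighted sum: 6·901 + 3·3029 + 4·1385 + 4·913 = 5406 + 9087 + 5540 + 3652 = 23685
Weight total: 6 + 3 + 4 + 4 = 17
WMA = 23685 / 17 = 1393.24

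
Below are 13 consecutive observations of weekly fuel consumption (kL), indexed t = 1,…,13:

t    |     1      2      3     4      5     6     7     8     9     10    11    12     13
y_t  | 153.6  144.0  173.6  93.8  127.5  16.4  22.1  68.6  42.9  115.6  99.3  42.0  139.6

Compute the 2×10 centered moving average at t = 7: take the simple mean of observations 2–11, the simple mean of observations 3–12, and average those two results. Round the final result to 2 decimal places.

85.28

Sum over 2–11: 144.0 + 173.6 + 93.8 + 127.5 + 16.4 + 22.1 + 68.6 + 42.9 + 115.6 + 99.3 = 903.8
Sum over 3–12: 173.6 + 93.8 + 127.5 + 16.4 + 22.1 + 68.6 + 42.9 + 115.6 + 99.3 + 42.0 = 801.8
CMA at t=7 = (903.8 + 801.8) / (2·10) = 1705.6 / 20 = 85.28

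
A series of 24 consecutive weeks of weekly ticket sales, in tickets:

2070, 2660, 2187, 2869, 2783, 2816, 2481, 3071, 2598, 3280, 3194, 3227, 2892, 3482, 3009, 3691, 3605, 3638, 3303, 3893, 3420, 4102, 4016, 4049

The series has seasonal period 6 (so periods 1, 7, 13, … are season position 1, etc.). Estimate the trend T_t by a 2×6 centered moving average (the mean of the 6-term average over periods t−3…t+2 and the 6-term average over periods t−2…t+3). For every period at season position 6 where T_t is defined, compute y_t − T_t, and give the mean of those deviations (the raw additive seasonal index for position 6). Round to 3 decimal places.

Season position 6 occurs at t = 6, 12, 18 (where T_t is defined).
t=6: T_6 = 2735.41667; y_6 − T_6 = 2816 − 2735.41667 = 80.58333
t=12: T_12 = 3146.41667; y_12 − T_12 = 3227 − 3146.41667 = 80.58333
t=18: T_18 = 3557.41667; y_18 − T_18 = 3638 − 3557.41667 = 80.58333
Mean deviation: (80.58333 + 80.58333 + 80.58333) / 3 = 80.583

80.583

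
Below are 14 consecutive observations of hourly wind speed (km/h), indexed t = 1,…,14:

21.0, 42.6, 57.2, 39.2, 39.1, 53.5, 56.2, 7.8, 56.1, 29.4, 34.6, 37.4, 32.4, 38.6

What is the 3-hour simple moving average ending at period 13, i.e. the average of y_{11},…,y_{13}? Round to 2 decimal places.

34.80

Sum of periods 11–13: 34.6 + 37.4 + 32.4 = 104.4
Divide by 3: 104.4 / 3 = 34.80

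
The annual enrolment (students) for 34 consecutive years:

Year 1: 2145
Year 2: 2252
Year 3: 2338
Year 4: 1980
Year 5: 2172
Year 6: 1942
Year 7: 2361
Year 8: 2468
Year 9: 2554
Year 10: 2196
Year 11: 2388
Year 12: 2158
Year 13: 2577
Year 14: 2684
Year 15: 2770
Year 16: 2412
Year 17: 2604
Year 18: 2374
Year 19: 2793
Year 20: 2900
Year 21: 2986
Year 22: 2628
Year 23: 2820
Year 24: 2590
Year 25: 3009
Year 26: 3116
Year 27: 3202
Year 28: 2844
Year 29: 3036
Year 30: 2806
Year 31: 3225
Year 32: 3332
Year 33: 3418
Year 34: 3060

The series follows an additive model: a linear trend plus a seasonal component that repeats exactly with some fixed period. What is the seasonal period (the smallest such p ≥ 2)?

6

First differences y_{t+1} − y_t: 107, 86, -358, 192, -230, 419, 107, 86, -358, 192, -230, 419, 107, 86, …
The difference pattern repeats every 6 terms and not for any smaller step, so p = 6.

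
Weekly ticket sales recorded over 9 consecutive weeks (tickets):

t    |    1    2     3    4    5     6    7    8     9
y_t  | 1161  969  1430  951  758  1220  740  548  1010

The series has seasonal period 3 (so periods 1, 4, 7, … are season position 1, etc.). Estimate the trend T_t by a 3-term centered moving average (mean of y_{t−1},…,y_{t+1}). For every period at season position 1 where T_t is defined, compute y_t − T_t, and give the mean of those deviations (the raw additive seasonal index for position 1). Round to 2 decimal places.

Season position 1 occurs at t = 4, 7 (where T_t is defined).
t=4: T_4 = 1046.3333; y_4 − T_4 = 951 − 1046.3333 = -95.3333
t=7: T_7 = 836.0000; y_7 − T_7 = 740 − 836.0000 = -96.0000
Mean deviation: (-95.3333 + -96.0000) / 2 = -95.67

-95.67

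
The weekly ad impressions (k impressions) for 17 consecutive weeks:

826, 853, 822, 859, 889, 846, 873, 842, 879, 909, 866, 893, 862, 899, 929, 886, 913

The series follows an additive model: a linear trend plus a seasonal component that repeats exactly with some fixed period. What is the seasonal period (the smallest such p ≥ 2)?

First differences y_{t+1} − y_t: 27, -31, 37, 30, -43, 27, -31, 37, 30, -43, 27, -31, …
The difference pattern repeats every 5 terms and not for any smaller step, so p = 5.

5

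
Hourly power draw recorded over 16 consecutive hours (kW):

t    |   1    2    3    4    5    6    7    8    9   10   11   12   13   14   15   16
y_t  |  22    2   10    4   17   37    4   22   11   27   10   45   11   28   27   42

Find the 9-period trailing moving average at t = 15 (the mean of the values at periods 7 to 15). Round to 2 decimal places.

20.56

Sum of periods 7–15: 4 + 22 + 11 + 27 + 10 + 45 + 11 + 28 + 27 = 185
Divide by 9: 185 / 9 = 20.56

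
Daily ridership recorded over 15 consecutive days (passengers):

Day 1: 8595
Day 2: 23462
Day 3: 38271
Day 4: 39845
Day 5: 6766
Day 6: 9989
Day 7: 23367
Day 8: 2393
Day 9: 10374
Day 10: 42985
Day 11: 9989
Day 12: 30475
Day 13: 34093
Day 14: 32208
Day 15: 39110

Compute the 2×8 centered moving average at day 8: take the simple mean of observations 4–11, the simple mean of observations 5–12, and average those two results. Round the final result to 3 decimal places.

Sum over 4–11: 39845 + 6766 + 9989 + 23367 + 2393 + 10374 + 42985 + 9989 = 145708
Sum over 5–12: 6766 + 9989 + 23367 + 2393 + 10374 + 42985 + 9989 + 30475 = 136338
CMA at t=8 = (145708 + 136338) / (2·8) = 282046 / 16 = 17627.875

17627.875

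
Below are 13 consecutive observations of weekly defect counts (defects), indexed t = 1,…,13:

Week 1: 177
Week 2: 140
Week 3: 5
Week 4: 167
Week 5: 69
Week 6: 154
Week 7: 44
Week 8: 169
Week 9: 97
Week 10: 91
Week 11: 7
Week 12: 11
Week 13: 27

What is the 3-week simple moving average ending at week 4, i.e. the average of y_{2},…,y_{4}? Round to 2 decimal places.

104.00

Sum of periods 2–4: 140 + 5 + 167 = 312
Divide by 3: 312 / 3 = 104.00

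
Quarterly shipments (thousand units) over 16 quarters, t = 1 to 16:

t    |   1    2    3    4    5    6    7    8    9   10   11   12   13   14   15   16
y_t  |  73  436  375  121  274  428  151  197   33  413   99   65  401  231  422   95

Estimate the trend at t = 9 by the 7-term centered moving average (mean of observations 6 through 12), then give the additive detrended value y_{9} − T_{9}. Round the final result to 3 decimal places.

-165.000

Trend T_9 = (428 + 151 + 197 + 33 + 413 + 99 + 65) / 7 = 1386/7 = 198.00000
Detrended value: 33 − 198.00000 = -165.000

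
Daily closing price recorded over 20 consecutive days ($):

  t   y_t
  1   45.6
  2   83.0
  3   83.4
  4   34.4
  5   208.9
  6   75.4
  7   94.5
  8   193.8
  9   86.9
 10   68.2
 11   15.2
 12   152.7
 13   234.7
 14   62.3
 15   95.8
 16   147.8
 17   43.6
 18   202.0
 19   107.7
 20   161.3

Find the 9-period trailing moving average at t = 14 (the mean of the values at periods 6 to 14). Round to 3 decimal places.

Sum of periods 6–14: 75.4 + 94.5 + 193.8 + 86.9 + 68.2 + 15.2 + 152.7 + 234.7 + 62.3 = 983.7
Divide by 9: 983.7 / 9 = 109.300

109.300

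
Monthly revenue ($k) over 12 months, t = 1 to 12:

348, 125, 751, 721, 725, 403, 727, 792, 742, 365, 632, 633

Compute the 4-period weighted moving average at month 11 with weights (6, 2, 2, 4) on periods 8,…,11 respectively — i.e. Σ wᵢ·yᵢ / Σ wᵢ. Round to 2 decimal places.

678.14

Weighted sum: 6·792 + 2·742 + 2·365 + 4·632 = 4752 + 1484 + 730 + 2528 = 9494
Weight total: 6 + 2 + 2 + 4 = 14
WMA = 9494 / 14 = 678.14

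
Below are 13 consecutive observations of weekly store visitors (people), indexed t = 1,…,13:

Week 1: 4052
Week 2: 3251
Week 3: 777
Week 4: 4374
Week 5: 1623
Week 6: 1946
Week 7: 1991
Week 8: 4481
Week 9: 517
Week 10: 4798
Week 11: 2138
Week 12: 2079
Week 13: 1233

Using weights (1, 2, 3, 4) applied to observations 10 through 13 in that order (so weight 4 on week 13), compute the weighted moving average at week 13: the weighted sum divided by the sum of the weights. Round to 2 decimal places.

Weighted sum: 1·4798 + 2·2138 + 3·2079 + 4·1233 = 4798 + 4276 + 6237 + 4932 = 20243
Weight total: 1 + 2 + 3 + 4 = 10
WMA = 20243 / 10 = 2024.30

2024.30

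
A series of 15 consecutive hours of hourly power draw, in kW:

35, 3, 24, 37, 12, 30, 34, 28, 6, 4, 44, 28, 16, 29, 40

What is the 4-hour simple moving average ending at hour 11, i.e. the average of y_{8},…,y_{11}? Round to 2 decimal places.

20.50

Sum of periods 8–11: 28 + 6 + 4 + 44 = 82
Divide by 4: 82 / 4 = 20.50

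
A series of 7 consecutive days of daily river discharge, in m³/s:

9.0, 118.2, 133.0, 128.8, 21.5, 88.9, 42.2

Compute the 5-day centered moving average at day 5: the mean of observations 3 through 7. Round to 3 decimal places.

82.880

Sum of periods 3–7: 133.0 + 128.8 + 21.5 + 88.9 + 42.2 = 414.4
Divide by 5: 414.4 / 5 = 82.880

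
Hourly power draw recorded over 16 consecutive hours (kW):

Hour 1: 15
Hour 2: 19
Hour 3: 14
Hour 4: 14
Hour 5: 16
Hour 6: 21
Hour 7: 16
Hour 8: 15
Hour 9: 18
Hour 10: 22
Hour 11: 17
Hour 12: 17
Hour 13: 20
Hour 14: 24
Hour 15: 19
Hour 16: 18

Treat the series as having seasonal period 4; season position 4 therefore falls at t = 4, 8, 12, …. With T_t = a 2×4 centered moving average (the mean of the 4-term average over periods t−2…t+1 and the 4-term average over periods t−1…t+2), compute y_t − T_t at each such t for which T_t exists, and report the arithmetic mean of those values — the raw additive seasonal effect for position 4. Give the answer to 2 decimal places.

-2.29

Season position 4 occurs at t = 4, 8, 12 (where T_t is defined).
t=4: T_4 = 16.0000; y_4 − T_4 = 14 − 16.0000 = -2.0000
t=8: T_8 = 17.6250; y_8 − T_8 = 15 − 17.6250 = -2.6250
t=12: T_12 = 19.2500; y_12 − T_12 = 17 − 19.2500 = -2.2500
Mean deviation: (-2.0000 + -2.6250 + -2.2500) / 3 = -2.29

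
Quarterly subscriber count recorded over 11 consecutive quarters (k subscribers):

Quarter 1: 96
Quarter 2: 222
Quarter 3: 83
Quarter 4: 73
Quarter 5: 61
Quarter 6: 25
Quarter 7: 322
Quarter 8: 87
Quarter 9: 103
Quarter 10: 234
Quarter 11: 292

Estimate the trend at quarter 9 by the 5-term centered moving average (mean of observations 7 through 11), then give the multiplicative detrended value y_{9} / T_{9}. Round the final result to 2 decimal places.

0.50

Trend T_9 = (322 + 87 + 103 + 234 + 292) / 5 = 1038/5 = 207.6000
Ratio to trend: 103 / 207.6000 = 0.50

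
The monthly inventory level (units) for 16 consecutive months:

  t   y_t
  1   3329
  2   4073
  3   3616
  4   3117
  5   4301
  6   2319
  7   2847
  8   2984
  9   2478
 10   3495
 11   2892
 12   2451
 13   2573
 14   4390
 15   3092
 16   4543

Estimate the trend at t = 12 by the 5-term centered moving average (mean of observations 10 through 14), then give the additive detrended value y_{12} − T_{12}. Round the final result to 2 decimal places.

Trend T_12 = (3495 + 2892 + 2451 + 2573 + 4390) / 5 = 15801/5 = 3160.2000
Detrended value: 2451 − 3160.2000 = -709.20

-709.20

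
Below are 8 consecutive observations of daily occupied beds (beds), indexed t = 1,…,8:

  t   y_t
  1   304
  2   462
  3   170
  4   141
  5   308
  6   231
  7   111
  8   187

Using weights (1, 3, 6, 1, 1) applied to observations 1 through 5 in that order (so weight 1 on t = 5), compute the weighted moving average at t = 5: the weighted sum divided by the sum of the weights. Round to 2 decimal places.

Weighted sum: 1·304 + 3·462 + 6·170 + 1·141 + 1·308 = 304 + 1386 + 1020 + 141 + 308 = 3159
Weight total: 1 + 3 + 6 + 1 + 1 = 12
WMA = 3159 / 12 = 263.25

263.25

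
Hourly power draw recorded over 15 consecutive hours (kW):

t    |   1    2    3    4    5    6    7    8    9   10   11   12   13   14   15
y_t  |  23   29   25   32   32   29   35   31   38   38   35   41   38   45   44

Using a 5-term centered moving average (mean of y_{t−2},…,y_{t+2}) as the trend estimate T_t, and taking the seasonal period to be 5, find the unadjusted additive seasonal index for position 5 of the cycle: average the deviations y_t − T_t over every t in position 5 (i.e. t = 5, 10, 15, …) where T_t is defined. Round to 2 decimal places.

1.40

Season position 5 occurs at t = 5, 10 (where T_t is defined).
t=5: T_5 = 30.6000; y_5 − T_5 = 32 − 30.6000 = 1.4000
t=10: T_10 = 36.6000; y_10 − T_10 = 38 − 36.6000 = 1.4000
Mean deviation: (1.4000 + 1.4000) / 2 = 1.40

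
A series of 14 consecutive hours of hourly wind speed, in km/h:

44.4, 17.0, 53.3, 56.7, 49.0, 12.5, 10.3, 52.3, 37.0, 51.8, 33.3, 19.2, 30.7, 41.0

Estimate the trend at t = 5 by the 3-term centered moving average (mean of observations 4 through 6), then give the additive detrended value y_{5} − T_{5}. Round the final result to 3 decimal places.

9.600

Trend T_5 = (56.7 + 49.0 + 12.5) / 3 = 118.2/3 = 39.40000
Detrended value: 49.0 − 39.40000 = 9.600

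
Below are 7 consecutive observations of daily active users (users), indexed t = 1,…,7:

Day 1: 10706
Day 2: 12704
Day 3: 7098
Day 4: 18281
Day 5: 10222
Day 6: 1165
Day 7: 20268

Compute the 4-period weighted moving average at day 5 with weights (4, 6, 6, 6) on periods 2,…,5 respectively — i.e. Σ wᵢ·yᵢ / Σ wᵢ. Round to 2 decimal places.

Weighted sum: 4·12704 + 6·7098 + 6·18281 + 6·10222 = 50816 + 42588 + 109686 + 61332 = 264422
Weight total: 4 + 6 + 6 + 6 = 22
WMA = 264422 / 22 = 12019.18

12019.18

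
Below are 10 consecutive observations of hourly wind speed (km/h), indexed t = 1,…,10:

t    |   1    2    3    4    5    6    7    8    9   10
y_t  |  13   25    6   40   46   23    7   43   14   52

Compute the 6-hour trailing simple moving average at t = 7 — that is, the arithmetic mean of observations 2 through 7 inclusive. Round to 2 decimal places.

Sum of periods 2–7: 25 + 6 + 40 + 46 + 23 + 7 = 147
Divide by 6: 147 / 6 = 24.50

24.50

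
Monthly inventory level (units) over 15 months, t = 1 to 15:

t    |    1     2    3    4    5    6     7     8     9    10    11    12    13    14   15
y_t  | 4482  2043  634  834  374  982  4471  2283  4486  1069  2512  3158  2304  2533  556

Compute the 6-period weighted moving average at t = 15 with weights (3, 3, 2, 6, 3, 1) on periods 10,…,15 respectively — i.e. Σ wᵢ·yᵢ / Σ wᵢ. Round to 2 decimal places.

2168.78

Weighted sum: 3·1069 + 3·2512 + 2·3158 + 6·2304 + 3·2533 + 1·556 = 3207 + 7536 + 6316 + 13824 + 7599 + 556 = 39038
Weight total: 3 + 3 + 2 + 6 + 3 + 1 = 18
WMA = 39038 / 18 = 2168.78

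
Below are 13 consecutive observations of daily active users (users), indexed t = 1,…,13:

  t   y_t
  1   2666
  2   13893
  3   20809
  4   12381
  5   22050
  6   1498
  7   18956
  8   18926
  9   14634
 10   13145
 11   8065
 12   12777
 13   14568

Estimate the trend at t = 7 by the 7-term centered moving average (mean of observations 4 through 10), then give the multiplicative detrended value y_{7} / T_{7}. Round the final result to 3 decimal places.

Trend T_7 = (12381 + 22050 + 1498 + 18956 + 18926 + 14634 + 13145) / 7 = 101590/7 = 14512.85714
Ratio to trend: 18956 / 14512.85714 = 1.306

1.306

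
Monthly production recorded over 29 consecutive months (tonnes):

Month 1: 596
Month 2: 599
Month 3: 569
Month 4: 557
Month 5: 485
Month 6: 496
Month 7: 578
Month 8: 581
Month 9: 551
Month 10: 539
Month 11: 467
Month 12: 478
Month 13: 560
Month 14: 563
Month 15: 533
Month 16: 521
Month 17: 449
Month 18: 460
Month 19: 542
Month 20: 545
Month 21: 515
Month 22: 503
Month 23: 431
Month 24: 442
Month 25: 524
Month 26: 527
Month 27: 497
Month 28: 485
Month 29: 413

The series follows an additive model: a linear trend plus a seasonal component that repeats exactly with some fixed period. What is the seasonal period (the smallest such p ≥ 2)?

First differences y_{t+1} − y_t: 3, -30, -12, -72, 11, 82, 3, -30, -12, -72, 11, 82, 3, -30, …
The difference pattern repeats every 6 terms and not for any smaller step, so p = 6.

6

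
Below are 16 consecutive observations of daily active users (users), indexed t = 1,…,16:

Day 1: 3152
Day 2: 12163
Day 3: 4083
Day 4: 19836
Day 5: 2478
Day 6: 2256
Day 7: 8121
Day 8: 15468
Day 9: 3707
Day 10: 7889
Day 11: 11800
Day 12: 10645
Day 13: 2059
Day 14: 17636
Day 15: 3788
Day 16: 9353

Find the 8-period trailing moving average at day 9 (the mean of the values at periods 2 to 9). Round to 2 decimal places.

Sum of periods 2–9: 12163 + 4083 + 19836 + 2478 + 2256 + 8121 + 15468 + 3707 = 68112
Divide by 8: 68112 / 8 = 8514.00

8514.00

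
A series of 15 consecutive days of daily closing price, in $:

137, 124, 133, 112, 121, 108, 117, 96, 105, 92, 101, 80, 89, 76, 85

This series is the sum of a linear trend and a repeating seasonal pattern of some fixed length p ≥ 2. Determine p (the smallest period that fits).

First differences y_{t+1} − y_t: -13, 9, -21, 9, -13, 9, -21, 9, -13, 9, …
The difference pattern repeats every 4 terms and not for any smaller step, so p = 4.

4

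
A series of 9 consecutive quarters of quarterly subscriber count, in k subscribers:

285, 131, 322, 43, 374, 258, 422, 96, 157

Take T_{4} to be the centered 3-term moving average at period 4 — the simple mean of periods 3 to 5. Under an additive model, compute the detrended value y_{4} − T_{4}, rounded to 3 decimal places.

Trend T_4 = (322 + 43 + 374) / 3 = 739/3 = 246.33333
Detrended value: 43 − 246.33333 = -203.333

-203.333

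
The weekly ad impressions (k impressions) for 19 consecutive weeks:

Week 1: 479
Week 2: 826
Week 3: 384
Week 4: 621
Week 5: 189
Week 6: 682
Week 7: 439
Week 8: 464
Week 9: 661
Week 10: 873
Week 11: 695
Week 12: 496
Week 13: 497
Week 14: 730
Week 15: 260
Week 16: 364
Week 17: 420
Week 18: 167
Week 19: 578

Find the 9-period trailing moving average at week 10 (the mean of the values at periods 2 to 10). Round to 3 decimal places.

Sum of periods 2–10: 826 + 384 + 621 + 189 + 682 + 439 + 464 + 661 + 873 = 5139
Divide by 9: 5139 / 9 = 571.000

571.000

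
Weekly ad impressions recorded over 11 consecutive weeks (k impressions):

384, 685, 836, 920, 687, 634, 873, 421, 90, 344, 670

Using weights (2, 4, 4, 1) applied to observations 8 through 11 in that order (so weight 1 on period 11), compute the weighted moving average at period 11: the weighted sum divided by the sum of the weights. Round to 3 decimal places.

295.273

Weighted sum: 2·421 + 4·90 + 4·344 + 1·670 = 842 + 360 + 1376 + 670 = 3248
Weight total: 2 + 4 + 4 + 1 = 11
WMA = 3248 / 11 = 295.273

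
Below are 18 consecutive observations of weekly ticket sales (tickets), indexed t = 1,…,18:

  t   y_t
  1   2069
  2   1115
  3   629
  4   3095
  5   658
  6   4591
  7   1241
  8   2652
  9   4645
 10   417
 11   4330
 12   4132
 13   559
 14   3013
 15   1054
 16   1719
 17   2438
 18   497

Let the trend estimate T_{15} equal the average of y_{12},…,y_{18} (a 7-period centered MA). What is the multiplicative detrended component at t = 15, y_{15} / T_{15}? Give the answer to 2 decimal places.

Trend T_15 = (4132 + 559 + 3013 + 1054 + 1719 + 2438 + 497) / 7 = 13412/7 = 1916.0000
Ratio to trend: 1054 / 1916.0000 = 0.55

0.55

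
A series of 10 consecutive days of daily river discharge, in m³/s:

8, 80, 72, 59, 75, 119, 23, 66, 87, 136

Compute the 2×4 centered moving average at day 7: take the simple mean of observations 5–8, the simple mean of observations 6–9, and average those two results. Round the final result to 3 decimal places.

72.250

Sum over 5–8: 75 + 119 + 23 + 66 = 283
Sum over 6–9: 119 + 23 + 66 + 87 = 295
CMA at t=7 = (283 + 295) / (2·4) = 578 / 8 = 72.250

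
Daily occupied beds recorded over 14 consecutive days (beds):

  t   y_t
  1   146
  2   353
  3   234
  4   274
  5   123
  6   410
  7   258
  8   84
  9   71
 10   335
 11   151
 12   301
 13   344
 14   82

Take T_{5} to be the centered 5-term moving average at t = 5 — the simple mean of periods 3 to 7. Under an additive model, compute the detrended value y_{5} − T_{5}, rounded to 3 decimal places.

-136.800

Trend T_5 = (234 + 274 + 123 + 410 + 258) / 5 = 1299/5 = 259.80000
Detrended value: 123 − 259.80000 = -136.800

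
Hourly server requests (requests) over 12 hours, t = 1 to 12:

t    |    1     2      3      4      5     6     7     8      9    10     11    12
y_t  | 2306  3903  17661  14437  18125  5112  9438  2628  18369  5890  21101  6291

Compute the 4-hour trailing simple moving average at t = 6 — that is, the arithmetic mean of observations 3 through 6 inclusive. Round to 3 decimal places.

13833.750

Sum of periods 3–6: 17661 + 14437 + 18125 + 5112 = 55335
Divide by 4: 55335 / 4 = 13833.750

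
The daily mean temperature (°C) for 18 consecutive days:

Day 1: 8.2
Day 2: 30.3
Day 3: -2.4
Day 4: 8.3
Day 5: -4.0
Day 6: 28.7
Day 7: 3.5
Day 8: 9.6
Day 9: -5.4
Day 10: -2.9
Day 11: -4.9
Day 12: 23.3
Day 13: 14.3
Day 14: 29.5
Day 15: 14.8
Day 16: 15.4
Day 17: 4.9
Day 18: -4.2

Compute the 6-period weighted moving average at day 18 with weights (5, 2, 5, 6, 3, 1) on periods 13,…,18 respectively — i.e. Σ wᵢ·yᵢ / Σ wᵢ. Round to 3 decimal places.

13.973

Weighted sum: 5·14.3 + 2·29.5 + 5·14.8 + 6·15.4 + 3·4.9 + 1·-4.2 = 71.5 + 59.0 + 74.0 + 92.4 + 14.7 + -4.2 = 307.4
Weight total: 5 + 2 + 5 + 6 + 3 + 1 = 22
WMA = 307.4 / 22 = 13.973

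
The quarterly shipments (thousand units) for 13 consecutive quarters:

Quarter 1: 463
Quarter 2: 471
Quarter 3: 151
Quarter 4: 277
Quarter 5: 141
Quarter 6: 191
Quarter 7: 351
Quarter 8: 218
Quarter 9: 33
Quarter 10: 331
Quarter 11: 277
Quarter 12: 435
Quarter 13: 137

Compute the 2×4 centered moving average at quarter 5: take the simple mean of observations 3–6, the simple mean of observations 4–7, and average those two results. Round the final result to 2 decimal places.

Sum over 3–6: 151 + 277 + 141 + 191 = 760
Sum over 4–7: 277 + 141 + 191 + 351 = 960
CMA at t=5 = (760 + 960) / (2·4) = 1720 / 8 = 215.00

215.00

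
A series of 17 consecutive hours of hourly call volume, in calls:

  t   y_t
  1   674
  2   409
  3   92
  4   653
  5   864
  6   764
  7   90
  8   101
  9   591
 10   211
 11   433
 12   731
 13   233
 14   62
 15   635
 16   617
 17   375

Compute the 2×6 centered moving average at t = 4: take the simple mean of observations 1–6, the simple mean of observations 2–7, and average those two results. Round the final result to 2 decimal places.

Sum over 1–6: 674 + 409 + 92 + 653 + 864 + 764 = 3456
Sum over 2–7: 409 + 92 + 653 + 864 + 764 + 90 = 2872
CMA at t=4 = (3456 + 2872) / (2·6) = 6328 / 12 = 527.33

527.33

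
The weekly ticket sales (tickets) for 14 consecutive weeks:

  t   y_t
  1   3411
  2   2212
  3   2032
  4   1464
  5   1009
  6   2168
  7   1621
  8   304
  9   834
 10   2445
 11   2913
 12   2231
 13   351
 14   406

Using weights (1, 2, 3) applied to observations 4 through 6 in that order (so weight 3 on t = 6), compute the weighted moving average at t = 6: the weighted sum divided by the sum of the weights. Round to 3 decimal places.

1664.333

Weighted sum: 1·1464 + 2·1009 + 3·2168 = 1464 + 2018 + 6504 = 9986
Weight total: 1 + 2 + 3 = 6
WMA = 9986 / 6 = 1664.333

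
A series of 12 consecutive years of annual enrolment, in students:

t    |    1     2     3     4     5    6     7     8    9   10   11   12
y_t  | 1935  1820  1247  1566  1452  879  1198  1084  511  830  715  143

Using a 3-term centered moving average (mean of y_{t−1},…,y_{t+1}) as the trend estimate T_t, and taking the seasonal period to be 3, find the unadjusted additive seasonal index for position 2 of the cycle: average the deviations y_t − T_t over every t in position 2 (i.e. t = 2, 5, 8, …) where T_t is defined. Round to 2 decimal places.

152.75

Season position 2 occurs at t = 2, 5, 8, 11 (where T_t is defined).
t=2: T_2 = 1667.3333; y_2 − T_2 = 1820 − 1667.3333 = 152.6667
t=5: T_5 = 1299.0000; y_5 − T_5 = 1452 − 1299.0000 = 153.0000
t=8: T_8 = 931.0000; y_8 − T_8 = 1084 − 931.0000 = 153.0000
t=11: T_11 = 562.6667; y_11 − T_11 = 715 − 562.6667 = 152.3333
Mean deviation: (152.6667 + 153.0000 + 153.0000 + 152.3333) / 4 = 152.75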